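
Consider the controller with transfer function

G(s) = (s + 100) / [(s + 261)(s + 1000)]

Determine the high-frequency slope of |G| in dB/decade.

Each pole contributes −20 dB/decade at high frequency; each zero contributes +20 dB/decade.
Net: 1 zero(s) − 2 pole(s) → -20 dB/decade.

-20 dB/decade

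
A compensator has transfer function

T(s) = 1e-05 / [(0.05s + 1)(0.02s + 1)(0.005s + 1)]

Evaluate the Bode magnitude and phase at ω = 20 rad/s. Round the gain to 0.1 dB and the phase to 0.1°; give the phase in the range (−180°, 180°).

At ω = 20 rad/s:
pole (1 + j20·0.05) = 1 + j1 → |·| ≈ 1.4142, ∠ ≈ 45.00°
pole (1 + j20·0.02) = 1 + j0.4 → |·| ≈ 1.077, ∠ ≈ 21.80°
pole (1 + j20·0.005) = 1 + j0.1 → |·| ≈ 1.005, ∠ ≈ 5.71°
|T| = 1e-05 · 1 / (1.4142 · 1.077 · 1.005) ≈ 6.5329e-06
Gain = 20 log₁₀(6.5329e-06) ≈ -103.70 dB
∠T = (0°) − (45.00° + 21.80° + 5.71°) = -72.51°

-103.7 dB, -72.5°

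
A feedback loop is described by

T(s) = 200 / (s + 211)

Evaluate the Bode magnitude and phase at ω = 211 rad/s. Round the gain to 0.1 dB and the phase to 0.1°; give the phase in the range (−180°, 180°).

-3.5 dB, -45.0°

Substitute s = j211:
Numerator: 200 = 200 + j0
Denominator: (j211) + 211 = 211 + j211
|N| = √(200² + 0²) ≈ 200, ∠N ≈ 0.00°
|D| = √(211² + 211²) ≈ 298.4, ∠D ≈ 45.00°
|T| = 200 / 298.4 ≈ 0.67024
Gain = 20 log₁₀(0.67024) ≈ -3.48 dB
∠T = 0.00° − 45.00° = -45.00°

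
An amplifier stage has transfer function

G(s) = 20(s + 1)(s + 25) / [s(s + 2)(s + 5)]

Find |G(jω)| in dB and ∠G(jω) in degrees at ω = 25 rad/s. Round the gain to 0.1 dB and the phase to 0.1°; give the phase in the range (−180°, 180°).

0.9 dB, -121.4°

At s = jω = j25:
zero (s+1): 1 + j25 → |·| = √(1²+25²) = √626 ≈ 25.02, ∠ = arctan(25/1) ≈ 87.71°
zero (s+25): 25 + j25 → |·| = √(25²+25²) = √1250 ≈ 35.355, ∠ = arctan(25/25) ≈ 45.00°
pole (s+2): 2 + j25 → |·| = √(2²+25²) = √629 ≈ 25.08, ∠ = arctan(25/2) ≈ 85.43°
pole (s+5): 5 + j25 → |·| = √(5²+25²) = √650 ≈ 25.495, ∠ = arctan(25/5) ≈ 78.69°
pole at origin: |s| = 25, ∠ = 90.00° (in denominator)
|G| = 20 · 884.58 / 15985 ≈ 1.1068
Gain = 20 log₁₀(1.1068) ≈ 0.88 dB
∠G = 132.71° − 254.12° = -121.41°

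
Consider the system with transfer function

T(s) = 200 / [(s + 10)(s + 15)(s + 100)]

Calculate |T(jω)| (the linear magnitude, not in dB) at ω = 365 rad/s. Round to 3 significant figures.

3.96e-06

At s = jω = j365:
pole (s+10): 10 + j365 → |·| = √(10²+365²) = √133325 ≈ 365.14, ∠ = arctan(365/10) ≈ 88.43°
pole (s+15): 15 + j365 → |·| = √(15²+365²) = √133450 ≈ 365.31, ∠ = arctan(365/15) ≈ 87.65°
pole (s+100): 100 + j365 → |·| = √(100²+365²) = √143225 ≈ 378.45, ∠ = arctan(365/100) ≈ 74.68°
|T| = 200 / 5.0481e+07 ≈ 3.9619e-06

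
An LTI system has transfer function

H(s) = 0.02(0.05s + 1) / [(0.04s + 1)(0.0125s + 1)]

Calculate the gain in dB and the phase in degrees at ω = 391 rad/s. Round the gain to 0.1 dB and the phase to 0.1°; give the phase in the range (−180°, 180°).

-46.0 dB, -77.7°

At ω = 391 rad/s:
zero (1 + j391·0.05) = 1 + j19.55 → |·| ≈ 19.576, ∠ ≈ 87.07°
pole (1 + j391·0.04) = 1 + j15.64 → |·| ≈ 15.672, ∠ ≈ 86.34°
pole (1 + j391·0.0125) = 1 + j4.8875 → |·| ≈ 4.9888, ∠ ≈ 78.44°
|H| = 0.02 · 19.576 / (15.672 · 4.9888) ≈ 0.0050076
Gain = 20 log₁₀(0.0050076) ≈ -46.01 dB
∠H = (87.07°) − (86.34° + 78.44°) = -77.71°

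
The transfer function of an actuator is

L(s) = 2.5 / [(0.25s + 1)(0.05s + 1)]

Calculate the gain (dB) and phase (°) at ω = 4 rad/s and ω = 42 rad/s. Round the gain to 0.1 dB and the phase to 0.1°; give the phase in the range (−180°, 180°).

At ω = 4 rad/s:
pole (1 + j4·0.25) = 1 + j1 → |·| ≈ 1.4142, ∠ ≈ 45.00°
pole (1 + j4·0.05) = 1 + j0.2 → |·| ≈ 1.0198, ∠ ≈ 11.31°
|L| = 2.5 · 1 / (1.4142 · 1.0198) ≈ 1.7335
Gain = 20 log₁₀(1.7335) ≈ 4.78 dB
∠L = (0°) − (45.00° + 11.31°) = -56.31°

At ω = 42 rad/s:
pole (1 + j42·0.25) = 1 + j10.5 → |·| ≈ 10.548, ∠ ≈ 84.56°
pole (1 + j42·0.05) = 1 + j2.1 → |·| ≈ 2.3259, ∠ ≈ 64.54°
|L| = 2.5 · 1 / (10.548 · 2.3259) ≈ 0.1019
Gain = 20 log₁₀(0.1019) ≈ -19.84 dB
∠L = (0°) − (84.56° + 64.54°) = -149.10°

ω = 4: 4.8 dB, -56.3°; ω = 42: -19.8 dB, -149.1°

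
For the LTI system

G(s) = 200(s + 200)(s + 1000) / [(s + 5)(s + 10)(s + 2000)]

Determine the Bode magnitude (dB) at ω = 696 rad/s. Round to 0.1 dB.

At s = jω = j696:
zero (s+200): 200 + j696 → |·| = √(200²+696²) = √524416 ≈ 724.17, ∠ = arctan(696/200) ≈ 73.97°
zero (s+1000): 1000 + j696 → |·| = √(1000²+696²) = √1484416 ≈ 1218.4, ∠ = arctan(696/1000) ≈ 34.84°
pole (s+5): 5 + j696 → |·| = √(5²+696²) = √484441 ≈ 696.02, ∠ = arctan(696/5) ≈ 89.59°
pole (s+10): 10 + j696 → |·| = √(10²+696²) = √484516 ≈ 696.07, ∠ = arctan(696/10) ≈ 89.18°
pole (s+2000): 2000 + j696 → |·| = √(2000²+696²) = √4484416 ≈ 2117.6, ∠ = arctan(696/2000) ≈ 19.19°
|G| = 200 · 8.8233e+05 / 1.0259e+09 ≈ 0.17201
Gain = 20 log₁₀(0.17201) ≈ -15.29 dB

-15.3 dB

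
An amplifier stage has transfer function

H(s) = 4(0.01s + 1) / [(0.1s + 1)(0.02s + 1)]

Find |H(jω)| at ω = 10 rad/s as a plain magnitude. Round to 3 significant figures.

At ω = 10 rad/s:
zero (1 + j10·0.01) = 1 + j0.1 → |·| ≈ 1.005, ∠ ≈ 5.71°
pole (1 + j10·0.1) = 1 + j1 → |·| ≈ 1.4142, ∠ ≈ 45.00°
pole (1 + j10·0.02) = 1 + j0.2 → |·| ≈ 1.0198, ∠ ≈ 11.31°
|H| = 4 · 1.005 / (1.4142 · 1.0198) ≈ 2.7874

2.79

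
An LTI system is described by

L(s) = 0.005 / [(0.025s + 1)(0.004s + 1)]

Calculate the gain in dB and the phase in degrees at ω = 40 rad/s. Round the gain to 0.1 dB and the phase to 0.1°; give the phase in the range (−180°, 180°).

-49.1 dB, -54.1°

At ω = 40 rad/s:
pole (1 + j40·0.025) = 1 + j1 → |·| ≈ 1.4142, ∠ ≈ 45.00°
pole (1 + j40·0.004) = 1 + j0.16 → |·| ≈ 1.0127, ∠ ≈ 9.09°
|L| = 0.005 · 1 / (1.4142 · 1.0127) ≈ 0.0034912
Gain = 20 log₁₀(0.0034912) ≈ -49.14 dB
∠L = (0°) − (45.00° + 9.09°) = -54.09°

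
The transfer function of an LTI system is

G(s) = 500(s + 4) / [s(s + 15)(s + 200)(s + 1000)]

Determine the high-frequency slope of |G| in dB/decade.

-60 dB/decade

Each pole contributes −20 dB/decade at high frequency; each zero contributes +20 dB/decade.
Net: 1 zero(s) − 4 pole(s) → -60 dB/decade.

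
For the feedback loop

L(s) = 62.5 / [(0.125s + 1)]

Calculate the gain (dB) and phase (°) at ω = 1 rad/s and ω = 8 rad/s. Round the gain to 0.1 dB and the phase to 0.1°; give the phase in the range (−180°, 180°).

At ω = 1 rad/s:
pole (1 + j1·0.125) = 1 + j0.125 → |·| ≈ 1.0078, ∠ ≈ 7.13°
|L| = 62.5 · 1 / (1.0078) ≈ 62.016
Gain = 20 log₁₀(62.016) ≈ 35.85 dB
∠L = (0°) − (7.13°) = -7.13°

At ω = 8 rad/s:
pole (1 + j8·0.125) = 1 + j1 → |·| ≈ 1.4142, ∠ ≈ 45.00°
|L| = 62.5 · 1 / (1.4142) ≈ 44.195
Gain = 20 log₁₀(44.195) ≈ 32.91 dB
∠L = (0°) − (45.00°) = -45.00°

ω = 1: 35.9 dB, -7.1°; ω = 8: 32.9 dB, -45.0°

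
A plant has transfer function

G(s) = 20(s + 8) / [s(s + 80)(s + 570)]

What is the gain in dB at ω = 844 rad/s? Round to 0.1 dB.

At s = jω = j844:
zero (s+8): 8 + j844 → |·| = √(8²+844²) = √712400 ≈ 844.04, ∠ = arctan(844/8) ≈ 89.46°
pole (s+80): 80 + j844 → |·| = √(80²+844²) = √718736 ≈ 847.78, ∠ = arctan(844/80) ≈ 84.59°
pole (s+570): 570 + j844 → |·| = √(570²+844²) = √1037236 ≈ 1018.4, ∠ = arctan(844/570) ≈ 55.97°
pole at origin: |s| = 844, ∠ = 90.00° (in denominator)
|G| = 20 · 844.04 / 7.2869e+08 ≈ 2.3166e-05
Gain = 20 log₁₀(2.3166e-05) ≈ -92.70 dB

-92.7 dB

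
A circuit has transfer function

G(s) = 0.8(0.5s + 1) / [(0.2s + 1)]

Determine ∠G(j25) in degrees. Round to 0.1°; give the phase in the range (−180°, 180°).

6.7°

At ω = 25 rad/s:
zero (1 + j25·0.5) = 1 + j12.5 → |·| ≈ 12.54, ∠ ≈ 85.43°
pole (1 + j25·0.2) = 1 + j5 → |·| ≈ 5.099, ∠ ≈ 78.69°
∠G = (85.43°) − (78.69°) = 6.74°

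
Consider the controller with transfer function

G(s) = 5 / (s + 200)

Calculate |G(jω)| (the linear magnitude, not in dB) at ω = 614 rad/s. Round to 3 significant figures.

0.00774

Substitute s = j614:
Numerator: 5 = 5 + j0
Denominator: (j614) + 200 = 200 + j614
|N| = √(5² + 0²) ≈ 5, ∠N ≈ 0.00°
|D| = √(200² + 614²) ≈ 645.75, ∠D ≈ 71.96°
|G| = 5 / 645.75 ≈ 0.0077429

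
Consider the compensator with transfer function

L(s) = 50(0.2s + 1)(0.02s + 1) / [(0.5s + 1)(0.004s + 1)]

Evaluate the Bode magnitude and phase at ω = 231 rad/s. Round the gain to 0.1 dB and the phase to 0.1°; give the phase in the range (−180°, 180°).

36.8 dB, 34.3°

At ω = 231 rad/s:
zero (1 + j231·0.2) = 1 + j46.2 → |·| ≈ 46.211, ∠ ≈ 88.76°
zero (1 + j231·0.02) = 1 + j4.62 → |·| ≈ 4.727, ∠ ≈ 77.79°
pole (1 + j231·0.5) = 1 + j115.5 → |·| ≈ 115.5, ∠ ≈ 89.50°
pole (1 + j231·0.004) = 1 + j0.924 → |·| ≈ 1.3615, ∠ ≈ 42.74°
|L| = 50 · 46.211 · 4.727 / (115.5 · 1.3615) ≈ 69.455
Gain = 20 log₁₀(69.455) ≈ 36.83 dB
∠L = (88.76° + 77.79°) − (89.50° + 42.74°) = 34.31°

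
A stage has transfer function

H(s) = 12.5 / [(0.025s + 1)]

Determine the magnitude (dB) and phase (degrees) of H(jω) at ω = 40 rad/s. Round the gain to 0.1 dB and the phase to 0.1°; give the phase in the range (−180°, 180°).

At ω = 40 rad/s:
pole (1 + j40·0.025) = 1 + j1 → |·| ≈ 1.4142, ∠ ≈ 45.00°
|H| = 12.5 · 1 / (1.4142) ≈ 8.8389
Gain = 20 log₁₀(8.8389) ≈ 18.93 dB
∠H = (0°) − (45.00°) = -45.00°

18.9 dB, -45.0°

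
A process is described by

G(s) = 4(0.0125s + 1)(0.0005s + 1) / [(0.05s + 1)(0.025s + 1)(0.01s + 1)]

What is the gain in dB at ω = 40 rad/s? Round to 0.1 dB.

2.4 dB

At ω = 40 rad/s:
zero (1 + j40·0.0125) = 1 + j0.5 → |·| ≈ 1.118, ∠ ≈ 26.57°
zero (1 + j40·0.0005) = 1 + j0.02 → |·| ≈ 1.0002, ∠ ≈ 1.15°
pole (1 + j40·0.05) = 1 + j2 → |·| ≈ 2.2361, ∠ ≈ 63.43°
pole (1 + j40·0.025) = 1 + j1 → |·| ≈ 1.4142, ∠ ≈ 45.00°
pole (1 + j40·0.01) = 1 + j0.4 → |·| ≈ 1.077, ∠ ≈ 21.80°
|G| = 4 · 1.118 · 1.0002 / (2.2361 · 1.4142 · 1.077) ≈ 1.3133
Gain = 20 log₁₀(1.3133) ≈ 2.37 dB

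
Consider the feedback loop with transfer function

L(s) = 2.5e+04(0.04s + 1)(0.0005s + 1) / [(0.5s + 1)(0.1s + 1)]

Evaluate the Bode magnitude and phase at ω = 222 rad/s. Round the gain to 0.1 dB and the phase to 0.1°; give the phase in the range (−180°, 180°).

At ω = 222 rad/s:
zero (1 + j222·0.04) = 1 + j8.88 → |·| ≈ 8.9361, ∠ ≈ 83.57°
zero (1 + j222·0.0005) = 1 + j0.111 → |·| ≈ 1.0061, ∠ ≈ 6.33°
pole (1 + j222·0.5) = 1 + j111 → |·| ≈ 111, ∠ ≈ 89.48°
pole (1 + j222·0.1) = 1 + j22.2 → |·| ≈ 22.223, ∠ ≈ 87.42°
|L| = 2.5e+04 · 8.9361 · 1.0061 / (111 · 22.223) ≈ 91.118
Gain = 20 log₁₀(91.118) ≈ 39.19 dB
∠L = (83.57° + 6.33°) − (89.48° + 87.42°) = -87.00°

39.2 dB, -87.0°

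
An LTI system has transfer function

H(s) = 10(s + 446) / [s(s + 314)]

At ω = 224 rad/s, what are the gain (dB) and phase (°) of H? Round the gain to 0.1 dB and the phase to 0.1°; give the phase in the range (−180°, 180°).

-24.8 dB, -98.8°

At s = jω = j224:
zero (s+446): 446 + j224 → |·| = √(446²+224²) = √249092 ≈ 499.09, ∠ = arctan(224/446) ≈ 26.67°
pole (s+314): 314 + j224 → |·| = √(314²+224²) = √148772 ≈ 385.71, ∠ = arctan(224/314) ≈ 35.50°
pole at origin: |s| = 224, ∠ = 90.00° (in denominator)
|H| = 10 · 499.09 / 86399 ≈ 0.057766
Gain = 20 log₁₀(0.057766) ≈ -24.77 dB
∠H = 26.67° − 125.50° = -98.83°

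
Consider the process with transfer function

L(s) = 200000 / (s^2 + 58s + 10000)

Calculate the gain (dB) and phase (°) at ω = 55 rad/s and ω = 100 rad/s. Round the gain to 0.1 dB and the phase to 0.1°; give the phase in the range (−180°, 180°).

ω = 55: 28.3 dB, -24.6°; ω = 100: 30.8 dB, -90.0°

At s = jω = j55:
quadratic: (j55)² + 58·j55 + 10000 = 6975 + j3190 → |·| ≈ 7669.9, ∠ ≈ 24.58°
|L| = 200000 / 7669.9 ≈ 26.076
Gain = 20 log₁₀(26.076) ≈ 28.32 dB
∠L = 0.00° − 24.58° = -24.58°

At s = jω = j100:
quadratic: (j100)² + 58·j100 + 10000 = 0 + j5800 → |·| ≈ 5800, ∠ ≈ 90.00°
|L| = 200000 / 5800 ≈ 34.483
Gain = 20 log₁₀(34.483) ≈ 30.75 dB
∠L = 0.00° − 90.00° = -90.00°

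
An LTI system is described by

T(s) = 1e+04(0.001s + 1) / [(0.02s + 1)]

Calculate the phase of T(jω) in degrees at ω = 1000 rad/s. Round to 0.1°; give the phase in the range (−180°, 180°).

At ω = 1000 rad/s:
zero (1 + j1000·0.001) = 1 + j1 → |·| ≈ 1.4142, ∠ ≈ 45.00°
pole (1 + j1000·0.02) = 1 + j20 → |·| ≈ 20.025, ∠ ≈ 87.14°
∠T = (45.00°) − (87.14°) = -42.14°

-42.1°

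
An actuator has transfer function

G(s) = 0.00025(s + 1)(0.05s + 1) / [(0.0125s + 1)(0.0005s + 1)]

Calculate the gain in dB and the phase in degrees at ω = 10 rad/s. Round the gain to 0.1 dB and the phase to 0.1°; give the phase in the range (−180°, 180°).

At ω = 10 rad/s:
zero (1 + j10·1) = 1 + j10 → |·| ≈ 10.05, ∠ ≈ 84.29°
zero (1 + j10·0.05) = 1 + j0.5 → |·| ≈ 1.118, ∠ ≈ 26.57°
pole (1 + j10·0.0125) = 1 + j0.125 → |·| ≈ 1.0078, ∠ ≈ 7.13°
pole (1 + j10·0.0005) = 1 + j0.005 → |·| ≈ 1, ∠ ≈ 0.29°
|G| = 0.00025 · 10.05 · 1.118 / (1.0078 · 1) ≈ 0.0027872
Gain = 20 log₁₀(0.0027872) ≈ -51.10 dB
∠G = (84.29° + 26.57°) − (7.13° + 0.29°) = 103.44°

-51.1 dB, 103.4°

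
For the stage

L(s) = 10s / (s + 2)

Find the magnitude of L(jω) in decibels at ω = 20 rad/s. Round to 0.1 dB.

20.0 dB

At s = jω = j20:
zero at origin: s = j20 → |·| = 20, ∠ = 90.00°
pole (s+2): 2 + j20 → |·| = √(2²+20²) = √404 ≈ 20.1, ∠ = arctan(20/2) ≈ 84.29°
|L| = 10 · 20 / 20.1 ≈ 9.9502
Gain = 20 log₁₀(9.9502) ≈ 19.96 dB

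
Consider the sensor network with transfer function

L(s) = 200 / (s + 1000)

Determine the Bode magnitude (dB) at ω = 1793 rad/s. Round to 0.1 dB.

Substitute s = j1793:
Numerator: 200 = 200 + j0
Denominator: (j1793) + 1000 = 1000 + j1793
|N| = √(200² + 0²) ≈ 200, ∠N ≈ 0.00°
|D| = √(1000² + 1793²) ≈ 2053, ∠D ≈ 60.85°
|L| = 200 / 2053 ≈ 0.097418
Gain = 20 log₁₀(0.097418) ≈ -20.23 dB

-20.2 dB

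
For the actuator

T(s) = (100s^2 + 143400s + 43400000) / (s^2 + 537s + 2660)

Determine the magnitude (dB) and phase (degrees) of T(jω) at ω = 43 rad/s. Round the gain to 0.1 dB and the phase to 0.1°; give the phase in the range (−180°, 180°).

Substitute s = j43:
Numerator: 100(j43)^2 + 143400(j43) + 43400000 = 43215100 + j6166200
Denominator: (j43)^2 + 537(j43) + 2660 = 811 + j23091
|N| = √(43215100² + 6166200²) ≈ 4.3653e+07, ∠N ≈ 8.12°
|D| = √(811² + 23091²) ≈ 23105, ∠D ≈ 87.99°
|T| = 4.3653e+07 / 23105 ≈ 1889.3
Gain = 20 log₁₀(1889.3) ≈ 65.53 dB
∠T = 8.12° − 87.99° = -79.87°

65.5 dB, -79.9°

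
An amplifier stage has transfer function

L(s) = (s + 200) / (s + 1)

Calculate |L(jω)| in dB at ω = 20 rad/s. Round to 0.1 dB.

At s = jω = j20:
zero (s+200): 200 + j20 → |·| = √(200²+20²) = √40400 ≈ 201, ∠ = arctan(20/200) ≈ 5.71°
pole (s+1): 1 + j20 → |·| = √(1²+20²) = √401 ≈ 20.025, ∠ = arctan(20/1) ≈ 87.14°
|L| = 1 · 201 / 20.025 ≈ 10.037
Gain = 20 log₁₀(10.037) ≈ 20.03 dB

20.0 dB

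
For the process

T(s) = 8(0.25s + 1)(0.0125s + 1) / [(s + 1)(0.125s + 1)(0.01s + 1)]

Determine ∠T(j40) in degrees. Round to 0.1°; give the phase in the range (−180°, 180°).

At ω = 40 rad/s:
zero (1 + j40·0.25) = 1 + j10 → |·| ≈ 10.05, ∠ ≈ 84.29°
zero (1 + j40·0.0125) = 1 + j0.5 → |·| ≈ 1.118, ∠ ≈ 26.57°
pole (1 + j40·1) = 1 + j40 → |·| ≈ 40.012, ∠ ≈ 88.57°
pole (1 + j40·0.125) = 1 + j5 → |·| ≈ 5.099, ∠ ≈ 78.69°
pole (1 + j40·0.01) = 1 + j0.4 → |·| ≈ 1.077, ∠ ≈ 21.80°
∠T = (84.29° + 26.57°) − (88.57° + 78.69° + 21.80°) = -78.20°

-78.2°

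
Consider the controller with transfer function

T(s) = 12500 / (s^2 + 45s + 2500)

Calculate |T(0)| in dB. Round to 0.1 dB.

14.0 dB

T(0) = 12500 / 2500 = 5
20 log₁₀(5) ≈ 13.98 dB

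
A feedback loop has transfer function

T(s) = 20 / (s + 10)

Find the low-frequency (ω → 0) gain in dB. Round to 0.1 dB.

6.0 dB

T(0) = 20 / (10) = 2
20 log₁₀(2) ≈ 6.02 dB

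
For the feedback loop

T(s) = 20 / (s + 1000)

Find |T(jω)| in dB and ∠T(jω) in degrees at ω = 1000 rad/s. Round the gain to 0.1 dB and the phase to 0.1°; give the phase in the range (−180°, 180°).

-37.0 dB, -45.0°

At s = jω = j1000:
pole (s+1000): 1000 + j1000 → |·| = √(1000²+1000²) = √2000000 ≈ 1414.2, ∠ = arctan(1000/1000) ≈ 45.00°
|T| = 20 / 1414.2 ≈ 0.014142
Gain = 20 log₁₀(0.014142) ≈ -36.99 dB
∠T = 0.00° − 45.00° = -45.00°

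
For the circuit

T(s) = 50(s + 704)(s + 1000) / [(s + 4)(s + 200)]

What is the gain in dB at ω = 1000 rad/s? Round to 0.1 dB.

38.6 dB

At s = jω = j1000:
zero (s+704): 704 + j1000 → |·| = √(704²+1000²) = √1495616 ≈ 1223, ∠ = arctan(1000/704) ≈ 54.85°
zero (s+1000): 1000 + j1000 → |·| = √(1000²+1000²) = √2000000 ≈ 1414.2, ∠ = arctan(1000/1000) ≈ 45.00°
pole (s+4): 4 + j1000 → |·| = √(4²+1000²) = √1000016 ≈ 1000, ∠ = arctan(1000/4) ≈ 89.77°
pole (s+200): 200 + j1000 → |·| = √(200²+1000²) = √1040000 ≈ 1019.8, ∠ = arctan(1000/200) ≈ 78.69°
|T| = 50 · 1.7296e+06 / 1.0198e+06 ≈ 84.801
Gain = 20 log₁₀(84.801) ≈ 38.57 dB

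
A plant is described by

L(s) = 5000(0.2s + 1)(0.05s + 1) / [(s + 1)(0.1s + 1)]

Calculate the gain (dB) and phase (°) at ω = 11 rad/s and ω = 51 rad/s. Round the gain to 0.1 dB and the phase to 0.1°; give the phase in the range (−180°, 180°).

ω = 11: 58.5 dB, -38.2°; ω = 51: 54.5 dB, -14.8°

At ω = 11 rad/s:
zero (1 + j11·0.2) = 1 + j2.2 → |·| ≈ 2.4166, ∠ ≈ 65.56°
zero (1 + j11·0.05) = 1 + j0.55 → |·| ≈ 1.1413, ∠ ≈ 28.81°
pole (1 + j11·1) = 1 + j11 → |·| ≈ 11.045, ∠ ≈ 84.81°
pole (1 + j11·0.1) = 1 + j1.1 → |·| ≈ 1.4866, ∠ ≈ 47.73°
|L| = 5000 · 2.4166 · 1.1413 / (11.045 · 1.4866) ≈ 839.88
Gain = 20 log₁₀(839.88) ≈ 58.48 dB
∠L = (65.56° + 28.81°) − (84.81° + 47.73°) = -38.17°

At ω = 51 rad/s:
zero (1 + j51·0.2) = 1 + j10.2 → |·| ≈ 10.249, ∠ ≈ 84.40°
zero (1 + j51·0.05) = 1 + j2.55 → |·| ≈ 2.7391, ∠ ≈ 68.59°
pole (1 + j51·1) = 1 + j51 → |·| ≈ 51.01, ∠ ≈ 88.88°
pole (1 + j51·0.1) = 1 + j5.1 → |·| ≈ 5.1971, ∠ ≈ 78.91°
|L| = 5000 · 10.249 · 2.7391 / (51.01 · 5.1971) ≈ 529.47
Gain = 20 log₁₀(529.47) ≈ 54.48 dB
∠L = (84.40° + 68.59°) − (88.88° + 78.91°) = -14.80°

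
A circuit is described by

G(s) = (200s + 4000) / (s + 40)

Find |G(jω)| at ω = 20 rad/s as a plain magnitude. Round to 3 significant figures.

126

Substitute s = j20:
Numerator: 200(j20) + 4000 = 4000 + j4000
Denominator: (j20) + 40 = 40 + j20
|N| = √(4000² + 4000²) ≈ 5656.9, ∠N ≈ 45.00°
|D| = √(40² + 20²) ≈ 44.721, ∠D ≈ 26.57°
|G| = 5656.9 / 44.721 ≈ 126.49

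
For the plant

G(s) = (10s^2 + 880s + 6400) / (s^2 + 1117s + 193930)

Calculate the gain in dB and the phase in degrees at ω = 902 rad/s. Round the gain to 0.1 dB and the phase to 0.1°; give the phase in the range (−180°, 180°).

Substitute s = j902:
Numerator: 10(j902)^2 + 880(j902) + 6400 = -8129640 + j793760
Denominator: (j902)^2 + 1117(j902) + 193930 = -619674 + j1007534
|N| = √(8129640² + 793760²) ≈ 8.1683e+06, ∠N ≈ 174.42°
|D| = √(619674² + 1007534²) ≈ 1.1828e+06, ∠D ≈ 121.59°
|G| = 8.1683e+06 / 1.1828e+06 ≈ 6.9059
Gain = 20 log₁₀(6.9059) ≈ 16.78 dB
∠G = 174.42° − 121.59° = 52.83°

16.8 dB, 52.8°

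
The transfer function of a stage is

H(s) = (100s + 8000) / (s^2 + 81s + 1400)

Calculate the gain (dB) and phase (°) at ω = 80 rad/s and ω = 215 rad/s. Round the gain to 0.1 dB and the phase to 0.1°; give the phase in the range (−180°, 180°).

Substitute s = j80:
Numerator: 100(j80) + 8000 = 8000 + j8000
Denominator: (j80)^2 + 81(j80) + 1400 = -5000 + j6480
|N| = √(8000² + 8000²) ≈ 11314, ∠N ≈ 45.00°
|D| = √(5000² + 6480²) ≈ 8184.8, ∠D ≈ 127.65°
|H| = 11314 / 8184.8 ≈ 1.3823
Gain = 20 log₁₀(1.3823) ≈ 2.81 dB
∠H = 45.00° − 127.65° = -82.65°

Substitute s = j215:
Numerator: 100(j215) + 8000 = 8000 + j21500
Denominator: (j215)^2 + 81(j215) + 1400 = -44825 + j17415
|N| = √(8000² + 21500²) ≈ 22940, ∠N ≈ 69.59°
|D| = √(44825² + 17415²) ≈ 48089, ∠D ≈ 158.77°
|H| = 22940 / 48089 ≈ 0.47703
Gain = 20 log₁₀(0.47703) ≈ -6.43 dB
∠H = 69.59° − 158.77° = -89.18°

ω = 80: 2.8 dB, -82.7°; ω = 215: -6.4 dB, -89.2°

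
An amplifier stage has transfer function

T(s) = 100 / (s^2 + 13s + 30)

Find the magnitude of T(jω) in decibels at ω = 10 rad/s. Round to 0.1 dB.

-3.4 dB

Substitute s = j10:
Numerator: 100 = 100 + j0
Denominator: (j10)^2 + 13(j10) + 30 = -70 + j130
|N| = √(100² + 0²) ≈ 100, ∠N ≈ 0.00°
|D| = √(70² + 130²) ≈ 147.65, ∠D ≈ 118.30°
|T| = 100 / 147.65 ≈ 0.67728
Gain = 20 log₁₀(0.67728) ≈ -3.38 dB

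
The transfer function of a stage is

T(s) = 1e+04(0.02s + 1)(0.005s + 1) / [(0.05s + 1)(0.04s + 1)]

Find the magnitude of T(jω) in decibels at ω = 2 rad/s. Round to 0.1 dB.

79.9 dB

At ω = 2 rad/s:
zero (1 + j2·0.02) = 1 + j0.04 → |·| ≈ 1.0008, ∠ ≈ 2.29°
zero (1 + j2·0.005) = 1 + j0.01 → |·| ≈ 1, ∠ ≈ 0.57°
pole (1 + j2·0.05) = 1 + j0.1 → |·| ≈ 1.005, ∠ ≈ 5.71°
pole (1 + j2·0.04) = 1 + j0.08 → |·| ≈ 1.0032, ∠ ≈ 4.57°
|T| = 1e+04 · 1.0008 · 1 / (1.005 · 1.0032) ≈ 9926.4
Gain = 20 log₁₀(9926.4) ≈ 79.94 dB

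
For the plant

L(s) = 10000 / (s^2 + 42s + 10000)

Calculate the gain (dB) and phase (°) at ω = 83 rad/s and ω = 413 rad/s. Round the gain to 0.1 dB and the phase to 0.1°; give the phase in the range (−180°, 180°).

ω = 83: 6.6 dB, -48.3°; ω = 413: -24.2 dB, -173.8°

At s = jω = j83:
quadratic: (j83)² + 42·j83 + 10000 = 3111 + j3486 → |·| ≈ 4672.3, ∠ ≈ 48.25°
|L| = 10000 / 4672.3 ≈ 2.1403
Gain = 20 log₁₀(2.1403) ≈ 6.61 dB
∠L = 0.00° − 48.25° = -48.25°

At s = jω = j413:
quadratic: (j413)² + 42·j413 + 10000 = -160569 + j17346 → |·| ≈ 1.615e+05, ∠ ≈ 173.83°
|L| = 10000 / 1.615e+05 ≈ 0.06192
Gain = 20 log₁₀(0.06192) ≈ -24.16 dB
∠L = 0.00° − 173.83° = -173.83°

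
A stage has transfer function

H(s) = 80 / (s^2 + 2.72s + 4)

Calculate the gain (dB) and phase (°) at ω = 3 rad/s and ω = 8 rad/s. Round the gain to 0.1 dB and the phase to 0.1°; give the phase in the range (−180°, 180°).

At s = jω = j3:
quadratic: (j3)² + 2.72·j3 + 4 = -5 + j8.16 → |·| ≈ 9.57, ∠ ≈ 121.50°
|H| = 80 / 9.57 ≈ 8.3595
Gain = 20 log₁₀(8.3595) ≈ 18.44 dB
∠H = 0.00° − 121.50° = -121.50°

At s = jω = j8:
quadratic: (j8)² + 2.72·j8 + 4 = -60 + j21.76 → |·| ≈ 63.824, ∠ ≈ 160.07°
|H| = 80 / 63.824 ≈ 1.2534
Gain = 20 log₁₀(1.2534) ≈ 1.96 dB
∠H = 0.00° − 160.07° = -160.07°

ω = 3: 18.4 dB, -121.5°; ω = 8: 2.0 dB, -160.1°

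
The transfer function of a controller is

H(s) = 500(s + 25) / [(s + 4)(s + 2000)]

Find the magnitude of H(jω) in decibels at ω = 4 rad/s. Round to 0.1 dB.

1.0 dB

At s = jω = j4:
zero (s+25): 25 + j4 → |·| = √(25²+4²) = √641 ≈ 25.318, ∠ = arctan(4/25) ≈ 9.09°
pole (s+4): 4 + j4 → |·| = √(4²+4²) = √32 ≈ 5.6569, ∠ = arctan(4/4) ≈ 45.00°
pole (s+2000): 2000 + j4 → |·| = √(2000²+4²) = √4000016 ≈ 2000, ∠ = arctan(4/2000) ≈ 0.11°
|H| = 500 · 25.318 / 11314 ≈ 1.1189
Gain = 20 log₁₀(1.1189) ≈ 0.98 dB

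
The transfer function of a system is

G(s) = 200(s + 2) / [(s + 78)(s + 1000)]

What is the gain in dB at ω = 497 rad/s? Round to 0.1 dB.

At s = jω = j497:
zero (s+2): 2 + j497 → |·| = √(2²+497²) = √247013 ≈ 497, ∠ = arctan(497/2) ≈ 89.77°
pole (s+78): 78 + j497 → |·| = √(78²+497²) = √253093 ≈ 503.08, ∠ = arctan(497/78) ≈ 81.08°
pole (s+1000): 1000 + j497 → |·| = √(1000²+497²) = √1247009 ≈ 1116.7, ∠ = arctan(497/1000) ≈ 26.43°
|G| = 200 · 497 / 5.6179e+05 ≈ 0.17693
Gain = 20 log₁₀(0.17693) ≈ -15.04 dB

-15.0 dB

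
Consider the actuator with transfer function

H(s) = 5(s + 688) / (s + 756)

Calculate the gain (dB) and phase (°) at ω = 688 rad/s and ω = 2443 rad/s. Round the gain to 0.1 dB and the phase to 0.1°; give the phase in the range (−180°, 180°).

At s = jω = j688:
zero (s+688): 688 + j688 → |·| = √(688²+688²) = √946688 ≈ 972.98, ∠ = arctan(688/688) ≈ 45.00°
pole (s+756): 756 + j688 → |·| = √(756²+688²) = √1044880 ≈ 1022.2, ∠ = arctan(688/756) ≈ 42.30°
|H| = 5 · 972.98 / 1022.2 ≈ 4.7592
Gain = 20 log₁₀(4.7592) ≈ 13.55 dB
∠H = 45.00° − 42.30° = 2.70°

At s = jω = j2443:
zero (s+688): 688 + j2443 → |·| = √(688²+2443²) = √6441593 ≈ 2538, ∠ = arctan(2443/688) ≈ 74.27°
pole (s+756): 756 + j2443 → |·| = √(756²+2443²) = √6539785 ≈ 2557.3, ∠ = arctan(2443/756) ≈ 72.81°
|H| = 5 · 2538 / 2557.3 ≈ 4.9623
Gain = 20 log₁₀(4.9623) ≈ 13.91 dB
∠H = 74.27° − 72.81° = 1.46°

ω = 688: 13.6 dB, 2.7°; ω = 2443: 13.9 dB, 1.5°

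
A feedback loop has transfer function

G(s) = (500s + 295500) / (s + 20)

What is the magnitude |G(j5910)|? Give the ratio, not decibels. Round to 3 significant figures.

Substitute s = j5910:
Numerator: 500(j5910) + 295500 = 295500 + j2955000
Denominator: (j5910) + 20 = 20 + j5910
|N| = √(295500² + 2955000²) ≈ 2.9697e+06, ∠N ≈ 84.29°
|D| = √(20² + 5910²) ≈ 5910, ∠D ≈ 89.81°
|G| = 2.9697e+06 / 5910 ≈ 502.49

502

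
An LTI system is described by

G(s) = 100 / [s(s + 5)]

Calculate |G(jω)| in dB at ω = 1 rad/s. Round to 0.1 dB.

25.9 dB

At s = jω = j1:
pole (s+5): 5 + j1 → |·| = √(5²+1²) = √26 ≈ 5.099, ∠ = arctan(1/5) ≈ 11.31°
pole at origin: |s| = 1, ∠ = 90.00° (in denominator)
|G| = 100 / 5.099 ≈ 19.612
Gain = 20 log₁₀(19.612) ≈ 25.85 dB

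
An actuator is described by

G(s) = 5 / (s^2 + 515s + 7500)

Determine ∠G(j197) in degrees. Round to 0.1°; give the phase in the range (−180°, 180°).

Substitute s = j197:
Numerator: 5 = 5 + j0
Denominator: (j197)^2 + 515(j197) + 7500 = -31309 + j101455
|N| = √(5² + 0²) ≈ 5, ∠N ≈ 0.00°
|D| = √(31309² + 101455²) ≈ 1.0618e+05, ∠D ≈ 107.15°
∠G = 0.00° − 107.15° = -107.15°

-107.2°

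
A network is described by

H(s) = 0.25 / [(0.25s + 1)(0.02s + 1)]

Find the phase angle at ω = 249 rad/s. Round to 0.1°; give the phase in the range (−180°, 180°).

-167.7°

At ω = 249 rad/s:
pole (1 + j249·0.25) = 1 + j62.25 → |·| ≈ 62.258, ∠ ≈ 89.08°
pole (1 + j249·0.02) = 1 + j4.98 → |·| ≈ 5.0794, ∠ ≈ 78.65°
∠H = (0°) − (89.08° + 78.65°) = -167.73°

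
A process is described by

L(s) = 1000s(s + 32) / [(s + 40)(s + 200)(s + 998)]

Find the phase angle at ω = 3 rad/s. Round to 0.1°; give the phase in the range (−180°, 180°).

90.0°

At s = jω = j3:
zero (s+32): 32 + j3 → |·| = √(32²+3²) = √1033 ≈ 32.14, ∠ = arctan(3/32) ≈ 5.36°
zero at origin: s = j3 → |·| = 3, ∠ = 90.00°
pole (s+40): 40 + j3 → |·| = √(40²+3²) = √1609 ≈ 40.112, ∠ = arctan(3/40) ≈ 4.29°
pole (s+200): 200 + j3 → |·| = √(200²+3²) = √40009 ≈ 200.02, ∠ = arctan(3/200) ≈ 0.86°
pole (s+998): 998 + j3 → |·| = √(998²+3²) = √996013 ≈ 998, ∠ = arctan(3/998) ≈ 0.17°
∠L = 95.36° − 5.32° = 90.04°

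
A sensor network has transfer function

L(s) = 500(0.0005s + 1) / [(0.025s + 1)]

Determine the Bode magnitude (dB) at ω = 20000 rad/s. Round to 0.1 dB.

20.0 dB

At ω = 20000 rad/s:
zero (1 + j20000·0.0005) = 1 + j10 → |·| ≈ 10.05, ∠ ≈ 84.29°
pole (1 + j20000·0.025) = 1 + j500 → |·| ≈ 500, ∠ ≈ 89.89°
|L| = 500 · 10.05 / (500) ≈ 10.05
Gain = 20 log₁₀(10.05) ≈ 20.04 dB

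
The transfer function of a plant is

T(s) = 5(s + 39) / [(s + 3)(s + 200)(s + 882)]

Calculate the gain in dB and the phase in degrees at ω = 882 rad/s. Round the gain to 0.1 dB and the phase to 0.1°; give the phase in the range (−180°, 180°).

-107.1 dB, -124.6°

At s = jω = j882:
zero (s+39): 39 + j882 → |·| = √(39²+882²) = √779445 ≈ 882.86, ∠ = arctan(882/39) ≈ 87.47°
pole (s+3): 3 + j882 → |·| = √(3²+882²) = √777933 ≈ 882.01, ∠ = arctan(882/3) ≈ 89.81°
pole (s+200): 200 + j882 → |·| = √(200²+882²) = √817924 ≈ 904.39, ∠ = arctan(882/200) ≈ 77.22°
pole (s+882): 882 + j882 → |·| = √(882²+882²) = √1555848 ≈ 1247.3, ∠ = arctan(882/882) ≈ 45.00°
|T| = 5 · 882.86 / 9.9495e+08 ≈ 4.4367e-06
Gain = 20 log₁₀(4.4367e-06) ≈ -107.06 dB
∠T = 87.47° − 212.03° = -124.56°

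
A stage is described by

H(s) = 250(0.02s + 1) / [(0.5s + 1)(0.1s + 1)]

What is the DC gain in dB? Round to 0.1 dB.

H(0) = 250 · 1 / 1 = 250
20 log₁₀(250) ≈ 47.96 dB

48.0 dB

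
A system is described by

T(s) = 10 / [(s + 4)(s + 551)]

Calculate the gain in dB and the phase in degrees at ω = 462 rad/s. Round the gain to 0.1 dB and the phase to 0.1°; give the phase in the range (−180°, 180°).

-90.4 dB, -129.5°

At s = jω = j462:
pole (s+4): 4 + j462 → |·| = √(4²+462²) = √213460 ≈ 462.02, ∠ = arctan(462/4) ≈ 89.50°
pole (s+551): 551 + j462 → |·| = √(551²+462²) = √517045 ≈ 719.06, ∠ = arctan(462/551) ≈ 39.98°
|T| = 10 / 3.3222e+05 ≈ 3.0101e-05
Gain = 20 log₁₀(3.0101e-05) ≈ -90.43 dB
∠T = 0.00° − 129.48° = -129.48°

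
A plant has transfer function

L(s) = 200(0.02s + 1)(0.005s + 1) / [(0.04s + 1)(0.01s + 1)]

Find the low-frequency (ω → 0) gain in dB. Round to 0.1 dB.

L(0) = 200 · 1 / 1 = 200
20 log₁₀(200) ≈ 46.02 dB

46.0 dB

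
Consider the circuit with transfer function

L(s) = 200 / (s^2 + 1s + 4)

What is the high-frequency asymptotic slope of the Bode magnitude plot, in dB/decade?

Each pole contributes −20 dB/decade at high frequency; each zero contributes +20 dB/decade.
Net: 0 zero(s) − 2 pole(s) → -40 dB/decade.

-40 dB/decade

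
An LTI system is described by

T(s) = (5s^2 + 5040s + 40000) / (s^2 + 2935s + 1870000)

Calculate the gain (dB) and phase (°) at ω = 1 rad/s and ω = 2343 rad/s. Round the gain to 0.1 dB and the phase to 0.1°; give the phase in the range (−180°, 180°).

ω = 1: -33.3 dB, 7.1°; ω = 2343: 11.7 dB, 38.9°

Substitute s = j1:
Numerator: 5(j1)^2 + 5040(j1) + 40000 = 39995 + j5040
Denominator: (j1)^2 + 2935(j1) + 1870000 = 1869999 + j2935
|N| = √(39995² + 5040²) ≈ 40311, ∠N ≈ 7.18°
|D| = √(1869999² + 2935²) ≈ 1.87e+06, ∠D ≈ 0.09°
|T| = 40311 / 1.87e+06 ≈ 0.021557
Gain = 20 log₁₀(0.021557) ≈ -33.33 dB
∠T = 7.18° − 0.09° = 7.09°

Substitute s = j2343:
Numerator: 5(j2343)^2 + 5040(j2343) + 40000 = -27408245 + j11808720
Denominator: (j2343)^2 + 2935(j2343) + 1870000 = -3619649 + j6876705
|N| = √(27408245² + 11808720²) ≈ 2.9844e+07, ∠N ≈ 156.69°
|D| = √(3619649² + 6876705²) ≈ 7.7712e+06, ∠D ≈ 117.76°
|T| = 2.9844e+07 / 7.7712e+06 ≈ 3.8403
Gain = 20 log₁₀(3.8403) ≈ 11.69 dB
∠T = 156.69° − 117.76° = 38.93°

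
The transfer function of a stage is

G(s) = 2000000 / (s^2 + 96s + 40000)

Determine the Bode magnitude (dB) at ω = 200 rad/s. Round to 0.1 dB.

At s = jω = j200:
quadratic: (j200)² + 96·j200 + 40000 = 0 + j19200 → |·| ≈ 19200, ∠ ≈ 90.00°
|G| = 2000000 / 19200 ≈ 104.17
Gain = 20 log₁₀(104.17) ≈ 40.35 dB

40.4 dB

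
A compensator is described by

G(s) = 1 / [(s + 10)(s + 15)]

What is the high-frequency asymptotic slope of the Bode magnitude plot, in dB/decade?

Each pole contributes −20 dB/decade at high frequency; each zero contributes +20 dB/decade.
Net: 0 zero(s) − 2 pole(s) → -40 dB/decade.

-40 dB/decade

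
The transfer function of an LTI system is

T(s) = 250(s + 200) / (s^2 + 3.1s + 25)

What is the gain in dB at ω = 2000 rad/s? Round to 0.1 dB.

-18.0 dB

At s = jω = j2000:
zero (s+200): 200 + j2000 → |·| = √(200²+2000²) = √4040000 ≈ 2010, ∠ = arctan(2000/200) ≈ 84.29°
quadratic: (j2000)² + 3.1·j2000 + 25 = -3999975 + j6200 → |·| ≈ 4e+06, ∠ ≈ 179.91°
|T| = 250 · 2010 / 4e+06 ≈ 0.12562
Gain = 20 log₁₀(0.12562) ≈ -18.02 dB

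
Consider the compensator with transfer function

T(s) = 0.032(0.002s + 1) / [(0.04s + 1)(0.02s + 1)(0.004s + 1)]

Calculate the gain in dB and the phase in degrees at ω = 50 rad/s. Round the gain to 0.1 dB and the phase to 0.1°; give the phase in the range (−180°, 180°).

-40.0 dB, -114.0°

At ω = 50 rad/s:
zero (1 + j50·0.002) = 1 + j0.1 → |·| ≈ 1.005, ∠ ≈ 5.71°
pole (1 + j50·0.04) = 1 + j2 → |·| ≈ 2.2361, ∠ ≈ 63.43°
pole (1 + j50·0.02) = 1 + j1 → |·| ≈ 1.4142, ∠ ≈ 45.00°
pole (1 + j50·0.004) = 1 + j0.2 → |·| ≈ 1.0198, ∠ ≈ 11.31°
|T| = 0.032 · 1.005 / (2.2361 · 1.4142 · 1.0198) ≈ 0.0099724
Gain = 20 log₁₀(0.0099724) ≈ -40.02 dB
∠T = (5.71°) − (63.43° + 45.00° + 11.31°) = -114.03°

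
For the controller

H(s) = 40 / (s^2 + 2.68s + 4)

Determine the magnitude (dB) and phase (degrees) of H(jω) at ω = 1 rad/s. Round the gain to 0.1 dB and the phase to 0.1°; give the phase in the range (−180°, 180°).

20.0 dB, -41.8°

At s = jω = j1:
quadratic: (j1)² + 2.68·j1 + 4 = 3 + j2.68 → |·| ≈ 4.0227, ∠ ≈ 41.78°
|H| = 40 / 4.0227 ≈ 9.9436
Gain = 20 log₁₀(9.9436) ≈ 19.95 dB
∠H = 0.00° − 41.78° = -41.78°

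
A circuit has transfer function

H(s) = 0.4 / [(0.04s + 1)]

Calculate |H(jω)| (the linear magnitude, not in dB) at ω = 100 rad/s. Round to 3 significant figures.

At ω = 100 rad/s:
pole (1 + j100·0.04) = 1 + j4 → |·| ≈ 4.1231, ∠ ≈ 75.96°
|H| = 0.4 · 1 / (4.1231) ≈ 0.097014

0.0970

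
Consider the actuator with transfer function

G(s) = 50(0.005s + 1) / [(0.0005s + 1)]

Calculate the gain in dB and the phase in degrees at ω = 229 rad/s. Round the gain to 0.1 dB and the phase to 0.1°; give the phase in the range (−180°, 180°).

37.6 dB, 42.3°

At ω = 229 rad/s:
zero (1 + j229·0.005) = 1 + j1.145 → |·| ≈ 1.5202, ∠ ≈ 48.87°
pole (1 + j229·0.0005) = 1 + j0.1145 → |·| ≈ 1.0065, ∠ ≈ 6.53°
|G| = 50 · 1.5202 / (1.0065) ≈ 75.519
Gain = 20 log₁₀(75.519) ≈ 37.56 dB
∠G = (48.87°) − (6.53°) = 42.34°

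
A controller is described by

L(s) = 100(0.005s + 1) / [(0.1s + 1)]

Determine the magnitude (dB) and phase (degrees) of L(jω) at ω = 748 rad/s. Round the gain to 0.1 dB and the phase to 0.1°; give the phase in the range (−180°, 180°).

At ω = 748 rad/s:
zero (1 + j748·0.005) = 1 + j3.74 → |·| ≈ 3.8714, ∠ ≈ 75.03°
pole (1 + j748·0.1) = 1 + j74.8 → |·| ≈ 74.807, ∠ ≈ 89.23°
|L| = 100 · 3.8714 / (74.807) ≈ 5.1752
Gain = 20 log₁₀(5.1752) ≈ 14.28 dB
∠L = (75.03°) − (89.23°) = -14.20°

14.3 dB, -14.2°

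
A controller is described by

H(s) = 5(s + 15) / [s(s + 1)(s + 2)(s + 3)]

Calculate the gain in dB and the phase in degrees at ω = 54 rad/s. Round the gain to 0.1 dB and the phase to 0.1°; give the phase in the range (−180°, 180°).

At s = jω = j54:
zero (s+15): 15 + j54 → |·| = √(15²+54²) = √3141 ≈ 56.045, ∠ = arctan(54/15) ≈ 74.48°
pole (s+1): 1 + j54 → |·| = √(1²+54²) = √2917 ≈ 54.009, ∠ = arctan(54/1) ≈ 88.94°
pole (s+2): 2 + j54 → |·| = √(2²+54²) = √2920 ≈ 54.037, ∠ = arctan(54/2) ≈ 87.88°
pole (s+3): 3 + j54 → |·| = √(3²+54²) = √2925 ≈ 54.083, ∠ = arctan(54/3) ≈ 86.82°
pole at origin: |s| = 54, ∠ = 90.00° (in denominator)
|H| = 5 · 56.045 / 8.5234e+06 ≈ 3.2877e-05
Gain = 20 log₁₀(3.2877e-05) ≈ -89.66 dB
∠H = 74.48° − 353.64° = -279.16° ≡ 80.84° (principal value)

-89.7 dB, 80.8°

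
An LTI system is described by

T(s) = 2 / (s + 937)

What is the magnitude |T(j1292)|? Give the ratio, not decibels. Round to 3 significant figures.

0.00125

At s = jω = j1292:
pole (s+937): 937 + j1292 → |·| = √(937²+1292²) = √2547233 ≈ 1596, ∠ = arctan(1292/937) ≈ 54.05°
|T| = 2 / 1596 ≈ 0.0012531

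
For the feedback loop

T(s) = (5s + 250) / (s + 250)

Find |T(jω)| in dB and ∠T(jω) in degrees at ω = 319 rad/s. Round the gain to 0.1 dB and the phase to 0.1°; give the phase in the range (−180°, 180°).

12.0 dB, 29.2°

Substitute s = j319:
Numerator: 5(j319) + 250 = 250 + j1595
Denominator: (j319) + 250 = 250 + j319
|N| = √(250² + 1595²) ≈ 1614.5, ∠N ≈ 81.09°
|D| = √(250² + 319²) ≈ 405.29, ∠D ≈ 51.91°
|T| = 1614.5 / 405.29 ≈ 3.9836
Gain = 20 log₁₀(3.9836) ≈ 12.01 dB
∠T = 81.09° − 51.91° = 29.18°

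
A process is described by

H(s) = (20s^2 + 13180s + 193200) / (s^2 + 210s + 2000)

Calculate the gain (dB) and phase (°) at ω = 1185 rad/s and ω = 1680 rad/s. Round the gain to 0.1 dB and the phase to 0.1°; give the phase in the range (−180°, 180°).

Substitute s = j1185:
Numerator: 20(j1185)^2 + 13180(j1185) + 193200 = -27891300 + j15618300
Denominator: (j1185)^2 + 210(j1185) + 2000 = -1402225 + j248850
|N| = √(27891300² + 15618300²) ≈ 3.1966e+07, ∠N ≈ 150.75°
|D| = √(1402225² + 248850²) ≈ 1.4241e+06, ∠D ≈ 169.94°
|H| = 3.1966e+07 / 1.4241e+06 ≈ 22.446
Gain = 20 log₁₀(22.446) ≈ 27.02 dB
∠H = 150.75° − 169.94° = -19.19°

Substitute s = j1680:
Numerator: 20(j1680)^2 + 13180(j1680) + 193200 = -56254800 + j22142400
Denominator: (j1680)^2 + 210(j1680) + 2000 = -2820400 + j352800
|N| = √(56254800² + 22142400²) ≈ 6.0456e+07, ∠N ≈ 158.51°
|D| = √(2820400² + 352800²) ≈ 2.8424e+06, ∠D ≈ 172.87°
|H| = 6.0456e+07 / 2.8424e+06 ≈ 21.269
Gain = 20 log₁₀(21.269) ≈ 26.55 dB
∠H = 158.51° − 172.87° = -14.36°

ω = 1185: 27.0 dB, -19.2°; ω = 1680: 26.6 dB, -14.4°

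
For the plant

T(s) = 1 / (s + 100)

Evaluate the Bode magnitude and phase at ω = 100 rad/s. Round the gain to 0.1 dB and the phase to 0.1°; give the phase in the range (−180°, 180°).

-43.0 dB, -45.0°

Substitute s = j100:
Numerator: 1 = 1 + j0
Denominator: (j100) + 100 = 100 + j100
|N| = √(1² + 0²) ≈ 1, ∠N ≈ 0.00°
|D| = √(100² + 100²) ≈ 141.42, ∠D ≈ 45.00°
|T| = 1 / 141.42 ≈ 0.0070711
Gain = 20 log₁₀(0.0070711) ≈ -43.01 dB
∠T = 0.00° − 45.00° = -45.00°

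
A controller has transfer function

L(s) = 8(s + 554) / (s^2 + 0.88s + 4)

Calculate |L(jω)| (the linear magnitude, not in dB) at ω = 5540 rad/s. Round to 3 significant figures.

At s = jω = j5540:
zero (s+554): 554 + j5540 → |·| = √(554²+5540²) = √30998516 ≈ 5567.6, ∠ = arctan(5540/554) ≈ 84.29°
quadratic: (j5540)² + 0.88·j5540 + 4 = -30691596 + j4875.2 → |·| ≈ 3.0692e+07, ∠ ≈ 179.99°
|L| = 8 · 5567.6 / 3.0692e+07 ≈ 0.0014512

0.00145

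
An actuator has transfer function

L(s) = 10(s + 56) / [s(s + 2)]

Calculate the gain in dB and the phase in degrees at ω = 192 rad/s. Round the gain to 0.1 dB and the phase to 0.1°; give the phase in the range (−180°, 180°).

At s = jω = j192:
zero (s+56): 56 + j192 → |·| = √(56²+192²) = √40000 ≈ 200, ∠ = arctan(192/56) ≈ 73.74°
pole (s+2): 2 + j192 → |·| = √(2²+192²) = √36868 ≈ 192.01, ∠ = arctan(192/2) ≈ 89.40°
pole at origin: |s| = 192, ∠ = 90.00° (in denominator)
|L| = 10 · 200 / 36866 ≈ 0.054251
Gain = 20 log₁₀(0.054251) ≈ -25.31 dB
∠L = 73.74° − 179.40° = -105.66°

-25.3 dB, -105.7°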